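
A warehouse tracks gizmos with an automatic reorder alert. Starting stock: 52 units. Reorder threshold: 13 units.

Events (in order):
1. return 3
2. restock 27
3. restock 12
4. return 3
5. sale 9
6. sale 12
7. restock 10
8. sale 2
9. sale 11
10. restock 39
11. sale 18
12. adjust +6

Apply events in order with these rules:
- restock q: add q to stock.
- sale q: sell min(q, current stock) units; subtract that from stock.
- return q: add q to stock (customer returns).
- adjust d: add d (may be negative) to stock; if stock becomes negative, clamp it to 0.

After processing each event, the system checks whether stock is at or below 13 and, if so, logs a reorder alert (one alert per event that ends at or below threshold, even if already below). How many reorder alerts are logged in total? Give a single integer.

Answer: 0

Derivation:
Processing events:
Start: stock = 52
  Event 1 (return 3): 52 + 3 = 55
  Event 2 (restock 27): 55 + 27 = 82
  Event 3 (restock 12): 82 + 12 = 94
  Event 4 (return 3): 94 + 3 = 97
  Event 5 (sale 9): sell min(9,97)=9. stock: 97 - 9 = 88. total_sold = 9
  Event 6 (sale 12): sell min(12,88)=12. stock: 88 - 12 = 76. total_sold = 21
  Event 7 (restock 10): 76 + 10 = 86
  Event 8 (sale 2): sell min(2,86)=2. stock: 86 - 2 = 84. total_sold = 23
  Event 9 (sale 11): sell min(11,84)=11. stock: 84 - 11 = 73. total_sold = 34
  Event 10 (restock 39): 73 + 39 = 112
  Event 11 (sale 18): sell min(18,112)=18. stock: 112 - 18 = 94. total_sold = 52
  Event 12 (adjust +6): 94 + 6 = 100
Final: stock = 100, total_sold = 52

Checking against threshold 13:
  After event 1: stock=55 > 13
  After event 2: stock=82 > 13
  After event 3: stock=94 > 13
  After event 4: stock=97 > 13
  After event 5: stock=88 > 13
  After event 6: stock=76 > 13
  After event 7: stock=86 > 13
  After event 8: stock=84 > 13
  After event 9: stock=73 > 13
  After event 10: stock=112 > 13
  After event 11: stock=94 > 13
  After event 12: stock=100 > 13
Alert events: []. Count = 0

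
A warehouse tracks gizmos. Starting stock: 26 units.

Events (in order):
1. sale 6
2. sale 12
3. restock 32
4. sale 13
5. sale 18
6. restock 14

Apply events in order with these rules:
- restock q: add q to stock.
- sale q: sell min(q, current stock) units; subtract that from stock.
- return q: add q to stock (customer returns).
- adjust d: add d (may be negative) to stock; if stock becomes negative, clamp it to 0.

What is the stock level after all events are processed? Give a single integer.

Answer: 23

Derivation:
Processing events:
Start: stock = 26
  Event 1 (sale 6): sell min(6,26)=6. stock: 26 - 6 = 20. total_sold = 6
  Event 2 (sale 12): sell min(12,20)=12. stock: 20 - 12 = 8. total_sold = 18
  Event 3 (restock 32): 8 + 32 = 40
  Event 4 (sale 13): sell min(13,40)=13. stock: 40 - 13 = 27. total_sold = 31
  Event 5 (sale 18): sell min(18,27)=18. stock: 27 - 18 = 9. total_sold = 49
  Event 6 (restock 14): 9 + 14 = 23
Final: stock = 23, total_sold = 49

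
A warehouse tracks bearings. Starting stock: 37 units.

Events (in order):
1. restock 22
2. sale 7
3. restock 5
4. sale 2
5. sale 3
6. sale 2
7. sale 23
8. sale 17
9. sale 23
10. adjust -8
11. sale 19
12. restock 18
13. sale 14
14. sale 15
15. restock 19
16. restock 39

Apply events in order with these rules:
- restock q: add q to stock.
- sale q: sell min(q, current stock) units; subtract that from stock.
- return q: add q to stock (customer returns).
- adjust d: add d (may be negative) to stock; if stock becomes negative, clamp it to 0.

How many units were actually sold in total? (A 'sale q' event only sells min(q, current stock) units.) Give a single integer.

Processing events:
Start: stock = 37
  Event 1 (restock 22): 37 + 22 = 59
  Event 2 (sale 7): sell min(7,59)=7. stock: 59 - 7 = 52. total_sold = 7
  Event 3 (restock 5): 52 + 5 = 57
  Event 4 (sale 2): sell min(2,57)=2. stock: 57 - 2 = 55. total_sold = 9
  Event 5 (sale 3): sell min(3,55)=3. stock: 55 - 3 = 52. total_sold = 12
  Event 6 (sale 2): sell min(2,52)=2. stock: 52 - 2 = 50. total_sold = 14
  Event 7 (sale 23): sell min(23,50)=23. stock: 50 - 23 = 27. total_sold = 37
  Event 8 (sale 17): sell min(17,27)=17. stock: 27 - 17 = 10. total_sold = 54
  Event 9 (sale 23): sell min(23,10)=10. stock: 10 - 10 = 0. total_sold = 64
  Event 10 (adjust -8): 0 + -8 = 0 (clamped to 0)
  Event 11 (sale 19): sell min(19,0)=0. stock: 0 - 0 = 0. total_sold = 64
  Event 12 (restock 18): 0 + 18 = 18
  Event 13 (sale 14): sell min(14,18)=14. stock: 18 - 14 = 4. total_sold = 78
  Event 14 (sale 15): sell min(15,4)=4. stock: 4 - 4 = 0. total_sold = 82
  Event 15 (restock 19): 0 + 19 = 19
  Event 16 (restock 39): 19 + 39 = 58
Final: stock = 58, total_sold = 82

Answer: 82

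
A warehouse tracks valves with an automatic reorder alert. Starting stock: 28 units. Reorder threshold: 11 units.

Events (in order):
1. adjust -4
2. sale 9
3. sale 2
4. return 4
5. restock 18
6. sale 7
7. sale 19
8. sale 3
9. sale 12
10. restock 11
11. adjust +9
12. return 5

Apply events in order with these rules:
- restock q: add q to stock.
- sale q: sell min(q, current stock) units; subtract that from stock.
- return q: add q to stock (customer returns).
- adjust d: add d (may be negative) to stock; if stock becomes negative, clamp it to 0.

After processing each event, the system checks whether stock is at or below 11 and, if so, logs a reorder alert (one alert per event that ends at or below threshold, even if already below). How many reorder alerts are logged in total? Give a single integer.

Processing events:
Start: stock = 28
  Event 1 (adjust -4): 28 + -4 = 24
  Event 2 (sale 9): sell min(9,24)=9. stock: 24 - 9 = 15. total_sold = 9
  Event 3 (sale 2): sell min(2,15)=2. stock: 15 - 2 = 13. total_sold = 11
  Event 4 (return 4): 13 + 4 = 17
  Event 5 (restock 18): 17 + 18 = 35
  Event 6 (sale 7): sell min(7,35)=7. stock: 35 - 7 = 28. total_sold = 18
  Event 7 (sale 19): sell min(19,28)=19. stock: 28 - 19 = 9. total_sold = 37
  Event 8 (sale 3): sell min(3,9)=3. stock: 9 - 3 = 6. total_sold = 40
  Event 9 (sale 12): sell min(12,6)=6. stock: 6 - 6 = 0. total_sold = 46
  Event 10 (restock 11): 0 + 11 = 11
  Event 11 (adjust +9): 11 + 9 = 20
  Event 12 (return 5): 20 + 5 = 25
Final: stock = 25, total_sold = 46

Checking against threshold 11:
  After event 1: stock=24 > 11
  After event 2: stock=15 > 11
  After event 3: stock=13 > 11
  After event 4: stock=17 > 11
  After event 5: stock=35 > 11
  After event 6: stock=28 > 11
  After event 7: stock=9 <= 11 -> ALERT
  After event 8: stock=6 <= 11 -> ALERT
  After event 9: stock=0 <= 11 -> ALERT
  After event 10: stock=11 <= 11 -> ALERT
  After event 11: stock=20 > 11
  After event 12: stock=25 > 11
Alert events: [7, 8, 9, 10]. Count = 4

Answer: 4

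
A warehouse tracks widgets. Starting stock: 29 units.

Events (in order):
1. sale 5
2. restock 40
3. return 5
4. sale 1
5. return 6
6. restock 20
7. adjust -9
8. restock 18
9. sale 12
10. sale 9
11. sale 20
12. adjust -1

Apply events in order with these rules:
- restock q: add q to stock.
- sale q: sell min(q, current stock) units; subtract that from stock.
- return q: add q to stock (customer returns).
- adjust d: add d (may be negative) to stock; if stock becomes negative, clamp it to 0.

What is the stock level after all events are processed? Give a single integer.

Processing events:
Start: stock = 29
  Event 1 (sale 5): sell min(5,29)=5. stock: 29 - 5 = 24. total_sold = 5
  Event 2 (restock 40): 24 + 40 = 64
  Event 3 (return 5): 64 + 5 = 69
  Event 4 (sale 1): sell min(1,69)=1. stock: 69 - 1 = 68. total_sold = 6
  Event 5 (return 6): 68 + 6 = 74
  Event 6 (restock 20): 74 + 20 = 94
  Event 7 (adjust -9): 94 + -9 = 85
  Event 8 (restock 18): 85 + 18 = 103
  Event 9 (sale 12): sell min(12,103)=12. stock: 103 - 12 = 91. total_sold = 18
  Event 10 (sale 9): sell min(9,91)=9. stock: 91 - 9 = 82. total_sold = 27
  Event 11 (sale 20): sell min(20,82)=20. stock: 82 - 20 = 62. total_sold = 47
  Event 12 (adjust -1): 62 + -1 = 61
Final: stock = 61, total_sold = 47

Answer: 61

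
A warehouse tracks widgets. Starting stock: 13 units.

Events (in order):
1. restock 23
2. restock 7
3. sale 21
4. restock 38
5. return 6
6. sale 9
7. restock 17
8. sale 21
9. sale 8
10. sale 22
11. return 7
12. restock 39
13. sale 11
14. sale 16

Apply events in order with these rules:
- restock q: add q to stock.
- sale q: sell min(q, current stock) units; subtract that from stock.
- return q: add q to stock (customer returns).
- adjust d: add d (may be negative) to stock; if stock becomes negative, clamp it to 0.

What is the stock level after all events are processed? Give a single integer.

Answer: 42

Derivation:
Processing events:
Start: stock = 13
  Event 1 (restock 23): 13 + 23 = 36
  Event 2 (restock 7): 36 + 7 = 43
  Event 3 (sale 21): sell min(21,43)=21. stock: 43 - 21 = 22. total_sold = 21
  Event 4 (restock 38): 22 + 38 = 60
  Event 5 (return 6): 60 + 6 = 66
  Event 6 (sale 9): sell min(9,66)=9. stock: 66 - 9 = 57. total_sold = 30
  Event 7 (restock 17): 57 + 17 = 74
  Event 8 (sale 21): sell min(21,74)=21. stock: 74 - 21 = 53. total_sold = 51
  Event 9 (sale 8): sell min(8,53)=8. stock: 53 - 8 = 45. total_sold = 59
  Event 10 (sale 22): sell min(22,45)=22. stock: 45 - 22 = 23. total_sold = 81
  Event 11 (return 7): 23 + 7 = 30
  Event 12 (restock 39): 30 + 39 = 69
  Event 13 (sale 11): sell min(11,69)=11. stock: 69 - 11 = 58. total_sold = 92
  Event 14 (sale 16): sell min(16,58)=16. stock: 58 - 16 = 42. total_sold = 108
Final: stock = 42, total_sold = 108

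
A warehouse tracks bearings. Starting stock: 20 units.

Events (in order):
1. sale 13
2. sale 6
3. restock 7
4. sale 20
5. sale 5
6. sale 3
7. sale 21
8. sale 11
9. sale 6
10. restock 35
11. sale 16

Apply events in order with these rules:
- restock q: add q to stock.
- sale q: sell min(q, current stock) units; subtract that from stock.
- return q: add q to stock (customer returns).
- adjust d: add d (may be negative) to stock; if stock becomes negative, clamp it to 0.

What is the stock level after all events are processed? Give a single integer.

Answer: 19

Derivation:
Processing events:
Start: stock = 20
  Event 1 (sale 13): sell min(13,20)=13. stock: 20 - 13 = 7. total_sold = 13
  Event 2 (sale 6): sell min(6,7)=6. stock: 7 - 6 = 1. total_sold = 19
  Event 3 (restock 7): 1 + 7 = 8
  Event 4 (sale 20): sell min(20,8)=8. stock: 8 - 8 = 0. total_sold = 27
  Event 5 (sale 5): sell min(5,0)=0. stock: 0 - 0 = 0. total_sold = 27
  Event 6 (sale 3): sell min(3,0)=0. stock: 0 - 0 = 0. total_sold = 27
  Event 7 (sale 21): sell min(21,0)=0. stock: 0 - 0 = 0. total_sold = 27
  Event 8 (sale 11): sell min(11,0)=0. stock: 0 - 0 = 0. total_sold = 27
  Event 9 (sale 6): sell min(6,0)=0. stock: 0 - 0 = 0. total_sold = 27
  Event 10 (restock 35): 0 + 35 = 35
  Event 11 (sale 16): sell min(16,35)=16. stock: 35 - 16 = 19. total_sold = 43
Final: stock = 19, total_sold = 43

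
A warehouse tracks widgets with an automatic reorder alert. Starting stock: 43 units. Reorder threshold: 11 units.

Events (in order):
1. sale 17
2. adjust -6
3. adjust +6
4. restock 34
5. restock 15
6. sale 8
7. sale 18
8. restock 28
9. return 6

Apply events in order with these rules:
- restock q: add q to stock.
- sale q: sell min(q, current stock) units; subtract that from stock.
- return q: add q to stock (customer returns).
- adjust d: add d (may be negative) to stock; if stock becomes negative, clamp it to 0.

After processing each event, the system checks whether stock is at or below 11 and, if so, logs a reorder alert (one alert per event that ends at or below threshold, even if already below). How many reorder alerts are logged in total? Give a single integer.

Processing events:
Start: stock = 43
  Event 1 (sale 17): sell min(17,43)=17. stock: 43 - 17 = 26. total_sold = 17
  Event 2 (adjust -6): 26 + -6 = 20
  Event 3 (adjust +6): 20 + 6 = 26
  Event 4 (restock 34): 26 + 34 = 60
  Event 5 (restock 15): 60 + 15 = 75
  Event 6 (sale 8): sell min(8,75)=8. stock: 75 - 8 = 67. total_sold = 25
  Event 7 (sale 18): sell min(18,67)=18. stock: 67 - 18 = 49. total_sold = 43
  Event 8 (restock 28): 49 + 28 = 77
  Event 9 (return 6): 77 + 6 = 83
Final: stock = 83, total_sold = 43

Checking against threshold 11:
  After event 1: stock=26 > 11
  After event 2: stock=20 > 11
  After event 3: stock=26 > 11
  After event 4: stock=60 > 11
  After event 5: stock=75 > 11
  After event 6: stock=67 > 11
  After event 7: stock=49 > 11
  After event 8: stock=77 > 11
  After event 9: stock=83 > 11
Alert events: []. Count = 0

Answer: 0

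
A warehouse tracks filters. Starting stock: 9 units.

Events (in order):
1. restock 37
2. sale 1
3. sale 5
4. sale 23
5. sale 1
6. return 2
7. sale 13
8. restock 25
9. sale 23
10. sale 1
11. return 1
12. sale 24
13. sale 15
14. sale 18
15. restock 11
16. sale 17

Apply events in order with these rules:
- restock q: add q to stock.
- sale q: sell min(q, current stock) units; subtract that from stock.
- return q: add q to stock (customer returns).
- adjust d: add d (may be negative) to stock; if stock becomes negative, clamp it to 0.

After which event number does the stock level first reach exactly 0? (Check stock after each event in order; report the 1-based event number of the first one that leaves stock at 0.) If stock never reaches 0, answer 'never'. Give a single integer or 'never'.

Answer: 12

Derivation:
Processing events:
Start: stock = 9
  Event 1 (restock 37): 9 + 37 = 46
  Event 2 (sale 1): sell min(1,46)=1. stock: 46 - 1 = 45. total_sold = 1
  Event 3 (sale 5): sell min(5,45)=5. stock: 45 - 5 = 40. total_sold = 6
  Event 4 (sale 23): sell min(23,40)=23. stock: 40 - 23 = 17. total_sold = 29
  Event 5 (sale 1): sell min(1,17)=1. stock: 17 - 1 = 16. total_sold = 30
  Event 6 (return 2): 16 + 2 = 18
  Event 7 (sale 13): sell min(13,18)=13. stock: 18 - 13 = 5. total_sold = 43
  Event 8 (restock 25): 5 + 25 = 30
  Event 9 (sale 23): sell min(23,30)=23. stock: 30 - 23 = 7. total_sold = 66
  Event 10 (sale 1): sell min(1,7)=1. stock: 7 - 1 = 6. total_sold = 67
  Event 11 (return 1): 6 + 1 = 7
  Event 12 (sale 24): sell min(24,7)=7. stock: 7 - 7 = 0. total_sold = 74
  Event 13 (sale 15): sell min(15,0)=0. stock: 0 - 0 = 0. total_sold = 74
  Event 14 (sale 18): sell min(18,0)=0. stock: 0 - 0 = 0. total_sold = 74
  Event 15 (restock 11): 0 + 11 = 11
  Event 16 (sale 17): sell min(17,11)=11. stock: 11 - 11 = 0. total_sold = 85
Final: stock = 0, total_sold = 85

First zero at event 12.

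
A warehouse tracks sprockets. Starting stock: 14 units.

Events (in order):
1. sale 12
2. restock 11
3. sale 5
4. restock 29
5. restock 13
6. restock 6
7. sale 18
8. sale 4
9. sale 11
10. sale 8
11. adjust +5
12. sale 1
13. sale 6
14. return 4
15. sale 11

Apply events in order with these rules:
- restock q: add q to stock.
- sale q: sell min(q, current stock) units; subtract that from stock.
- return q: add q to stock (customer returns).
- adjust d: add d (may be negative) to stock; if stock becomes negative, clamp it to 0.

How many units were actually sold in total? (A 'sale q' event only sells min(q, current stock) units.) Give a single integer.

Processing events:
Start: stock = 14
  Event 1 (sale 12): sell min(12,14)=12. stock: 14 - 12 = 2. total_sold = 12
  Event 2 (restock 11): 2 + 11 = 13
  Event 3 (sale 5): sell min(5,13)=5. stock: 13 - 5 = 8. total_sold = 17
  Event 4 (restock 29): 8 + 29 = 37
  Event 5 (restock 13): 37 + 13 = 50
  Event 6 (restock 6): 50 + 6 = 56
  Event 7 (sale 18): sell min(18,56)=18. stock: 56 - 18 = 38. total_sold = 35
  Event 8 (sale 4): sell min(4,38)=4. stock: 38 - 4 = 34. total_sold = 39
  Event 9 (sale 11): sell min(11,34)=11. stock: 34 - 11 = 23. total_sold = 50
  Event 10 (sale 8): sell min(8,23)=8. stock: 23 - 8 = 15. total_sold = 58
  Event 11 (adjust +5): 15 + 5 = 20
  Event 12 (sale 1): sell min(1,20)=1. stock: 20 - 1 = 19. total_sold = 59
  Event 13 (sale 6): sell min(6,19)=6. stock: 19 - 6 = 13. total_sold = 65
  Event 14 (return 4): 13 + 4 = 17
  Event 15 (sale 11): sell min(11,17)=11. stock: 17 - 11 = 6. total_sold = 76
Final: stock = 6, total_sold = 76

Answer: 76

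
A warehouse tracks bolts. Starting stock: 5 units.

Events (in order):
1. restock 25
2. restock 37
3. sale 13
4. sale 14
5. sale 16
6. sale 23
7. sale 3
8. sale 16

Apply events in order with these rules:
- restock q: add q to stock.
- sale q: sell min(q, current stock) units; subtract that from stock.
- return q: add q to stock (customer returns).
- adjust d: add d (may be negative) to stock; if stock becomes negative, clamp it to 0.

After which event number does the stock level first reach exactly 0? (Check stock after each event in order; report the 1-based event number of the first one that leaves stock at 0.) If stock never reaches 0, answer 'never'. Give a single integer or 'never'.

Answer: 7

Derivation:
Processing events:
Start: stock = 5
  Event 1 (restock 25): 5 + 25 = 30
  Event 2 (restock 37): 30 + 37 = 67
  Event 3 (sale 13): sell min(13,67)=13. stock: 67 - 13 = 54. total_sold = 13
  Event 4 (sale 14): sell min(14,54)=14. stock: 54 - 14 = 40. total_sold = 27
  Event 5 (sale 16): sell min(16,40)=16. stock: 40 - 16 = 24. total_sold = 43
  Event 6 (sale 23): sell min(23,24)=23. stock: 24 - 23 = 1. total_sold = 66
  Event 7 (sale 3): sell min(3,1)=1. stock: 1 - 1 = 0. total_sold = 67
  Event 8 (sale 16): sell min(16,0)=0. stock: 0 - 0 = 0. total_sold = 67
Final: stock = 0, total_sold = 67

First zero at event 7.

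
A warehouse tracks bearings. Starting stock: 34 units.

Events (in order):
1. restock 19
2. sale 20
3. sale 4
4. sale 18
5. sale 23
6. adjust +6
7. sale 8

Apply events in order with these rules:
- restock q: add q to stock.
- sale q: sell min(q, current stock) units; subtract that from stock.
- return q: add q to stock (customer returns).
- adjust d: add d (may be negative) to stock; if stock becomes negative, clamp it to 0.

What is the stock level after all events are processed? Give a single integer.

Processing events:
Start: stock = 34
  Event 1 (restock 19): 34 + 19 = 53
  Event 2 (sale 20): sell min(20,53)=20. stock: 53 - 20 = 33. total_sold = 20
  Event 3 (sale 4): sell min(4,33)=4. stock: 33 - 4 = 29. total_sold = 24
  Event 4 (sale 18): sell min(18,29)=18. stock: 29 - 18 = 11. total_sold = 42
  Event 5 (sale 23): sell min(23,11)=11. stock: 11 - 11 = 0. total_sold = 53
  Event 6 (adjust +6): 0 + 6 = 6
  Event 7 (sale 8): sell min(8,6)=6. stock: 6 - 6 = 0. total_sold = 59
Final: stock = 0, total_sold = 59

Answer: 0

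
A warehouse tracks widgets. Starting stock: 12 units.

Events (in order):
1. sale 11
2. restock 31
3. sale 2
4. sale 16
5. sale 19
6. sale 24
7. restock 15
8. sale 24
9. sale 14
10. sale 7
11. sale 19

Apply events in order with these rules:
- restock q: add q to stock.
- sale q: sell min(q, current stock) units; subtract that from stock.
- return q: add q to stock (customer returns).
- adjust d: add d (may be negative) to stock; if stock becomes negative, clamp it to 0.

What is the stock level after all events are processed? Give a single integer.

Processing events:
Start: stock = 12
  Event 1 (sale 11): sell min(11,12)=11. stock: 12 - 11 = 1. total_sold = 11
  Event 2 (restock 31): 1 + 31 = 32
  Event 3 (sale 2): sell min(2,32)=2. stock: 32 - 2 = 30. total_sold = 13
  Event 4 (sale 16): sell min(16,30)=16. stock: 30 - 16 = 14. total_sold = 29
  Event 5 (sale 19): sell min(19,14)=14. stock: 14 - 14 = 0. total_sold = 43
  Event 6 (sale 24): sell min(24,0)=0. stock: 0 - 0 = 0. total_sold = 43
  Event 7 (restock 15): 0 + 15 = 15
  Event 8 (sale 24): sell min(24,15)=15. stock: 15 - 15 = 0. total_sold = 58
  Event 9 (sale 14): sell min(14,0)=0. stock: 0 - 0 = 0. total_sold = 58
  Event 10 (sale 7): sell min(7,0)=0. stock: 0 - 0 = 0. total_sold = 58
  Event 11 (sale 19): sell min(19,0)=0. stock: 0 - 0 = 0. total_sold = 58
Final: stock = 0, total_sold = 58

Answer: 0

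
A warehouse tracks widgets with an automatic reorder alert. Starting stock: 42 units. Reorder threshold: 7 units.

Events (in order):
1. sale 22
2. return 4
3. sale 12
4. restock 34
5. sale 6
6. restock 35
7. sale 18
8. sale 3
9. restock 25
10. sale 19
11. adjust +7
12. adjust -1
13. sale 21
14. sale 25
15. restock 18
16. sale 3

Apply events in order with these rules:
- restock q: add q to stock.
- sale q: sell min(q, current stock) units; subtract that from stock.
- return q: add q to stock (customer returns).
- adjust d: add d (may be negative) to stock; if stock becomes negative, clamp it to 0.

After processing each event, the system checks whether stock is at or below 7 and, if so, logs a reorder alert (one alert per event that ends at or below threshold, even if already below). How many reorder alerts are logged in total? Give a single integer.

Processing events:
Start: stock = 42
  Event 1 (sale 22): sell min(22,42)=22. stock: 42 - 22 = 20. total_sold = 22
  Event 2 (return 4): 20 + 4 = 24
  Event 3 (sale 12): sell min(12,24)=12. stock: 24 - 12 = 12. total_sold = 34
  Event 4 (restock 34): 12 + 34 = 46
  Event 5 (sale 6): sell min(6,46)=6. stock: 46 - 6 = 40. total_sold = 40
  Event 6 (restock 35): 40 + 35 = 75
  Event 7 (sale 18): sell min(18,75)=18. stock: 75 - 18 = 57. total_sold = 58
  Event 8 (sale 3): sell min(3,57)=3. stock: 57 - 3 = 54. total_sold = 61
  Event 9 (restock 25): 54 + 25 = 79
  Event 10 (sale 19): sell min(19,79)=19. stock: 79 - 19 = 60. total_sold = 80
  Event 11 (adjust +7): 60 + 7 = 67
  Event 12 (adjust -1): 67 + -1 = 66
  Event 13 (sale 21): sell min(21,66)=21. stock: 66 - 21 = 45. total_sold = 101
  Event 14 (sale 25): sell min(25,45)=25. stock: 45 - 25 = 20. total_sold = 126
  Event 15 (restock 18): 20 + 18 = 38
  Event 16 (sale 3): sell min(3,38)=3. stock: 38 - 3 = 35. total_sold = 129
Final: stock = 35, total_sold = 129

Checking against threshold 7:
  After event 1: stock=20 > 7
  After event 2: stock=24 > 7
  After event 3: stock=12 > 7
  After event 4: stock=46 > 7
  After event 5: stock=40 > 7
  After event 6: stock=75 > 7
  After event 7: stock=57 > 7
  After event 8: stock=54 > 7
  After event 9: stock=79 > 7
  After event 10: stock=60 > 7
  After event 11: stock=67 > 7
  After event 12: stock=66 > 7
  After event 13: stock=45 > 7
  After event 14: stock=20 > 7
  After event 15: stock=38 > 7
  After event 16: stock=35 > 7
Alert events: []. Count = 0

Answer: 0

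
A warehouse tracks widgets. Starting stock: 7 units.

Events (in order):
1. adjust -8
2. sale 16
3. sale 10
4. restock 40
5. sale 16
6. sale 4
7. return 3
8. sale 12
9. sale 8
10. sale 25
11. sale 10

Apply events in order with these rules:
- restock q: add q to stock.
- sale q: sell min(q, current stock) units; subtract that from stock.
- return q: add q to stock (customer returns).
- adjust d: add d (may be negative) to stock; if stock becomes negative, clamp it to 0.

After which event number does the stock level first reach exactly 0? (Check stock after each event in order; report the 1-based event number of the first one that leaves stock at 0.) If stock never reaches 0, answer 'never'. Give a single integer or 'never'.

Processing events:
Start: stock = 7
  Event 1 (adjust -8): 7 + -8 = 0 (clamped to 0)
  Event 2 (sale 16): sell min(16,0)=0. stock: 0 - 0 = 0. total_sold = 0
  Event 3 (sale 10): sell min(10,0)=0. stock: 0 - 0 = 0. total_sold = 0
  Event 4 (restock 40): 0 + 40 = 40
  Event 5 (sale 16): sell min(16,40)=16. stock: 40 - 16 = 24. total_sold = 16
  Event 6 (sale 4): sell min(4,24)=4. stock: 24 - 4 = 20. total_sold = 20
  Event 7 (return 3): 20 + 3 = 23
  Event 8 (sale 12): sell min(12,23)=12. stock: 23 - 12 = 11. total_sold = 32
  Event 9 (sale 8): sell min(8,11)=8. stock: 11 - 8 = 3. total_sold = 40
  Event 10 (sale 25): sell min(25,3)=3. stock: 3 - 3 = 0. total_sold = 43
  Event 11 (sale 10): sell min(10,0)=0. stock: 0 - 0 = 0. total_sold = 43
Final: stock = 0, total_sold = 43

First zero at event 1.

Answer: 1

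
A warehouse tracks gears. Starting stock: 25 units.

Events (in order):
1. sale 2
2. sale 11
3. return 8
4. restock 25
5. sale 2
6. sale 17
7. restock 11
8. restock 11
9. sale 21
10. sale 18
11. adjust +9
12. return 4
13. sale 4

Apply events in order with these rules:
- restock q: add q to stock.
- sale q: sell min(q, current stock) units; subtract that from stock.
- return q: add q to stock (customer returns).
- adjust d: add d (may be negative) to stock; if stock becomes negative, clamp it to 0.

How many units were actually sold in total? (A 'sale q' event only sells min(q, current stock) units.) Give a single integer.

Processing events:
Start: stock = 25
  Event 1 (sale 2): sell min(2,25)=2. stock: 25 - 2 = 23. total_sold = 2
  Event 2 (sale 11): sell min(11,23)=11. stock: 23 - 11 = 12. total_sold = 13
  Event 3 (return 8): 12 + 8 = 20
  Event 4 (restock 25): 20 + 25 = 45
  Event 5 (sale 2): sell min(2,45)=2. stock: 45 - 2 = 43. total_sold = 15
  Event 6 (sale 17): sell min(17,43)=17. stock: 43 - 17 = 26. total_sold = 32
  Event 7 (restock 11): 26 + 11 = 37
  Event 8 (restock 11): 37 + 11 = 48
  Event 9 (sale 21): sell min(21,48)=21. stock: 48 - 21 = 27. total_sold = 53
  Event 10 (sale 18): sell min(18,27)=18. stock: 27 - 18 = 9. total_sold = 71
  Event 11 (adjust +9): 9 + 9 = 18
  Event 12 (return 4): 18 + 4 = 22
  Event 13 (sale 4): sell min(4,22)=4. stock: 22 - 4 = 18. total_sold = 75
Final: stock = 18, total_sold = 75

Answer: 75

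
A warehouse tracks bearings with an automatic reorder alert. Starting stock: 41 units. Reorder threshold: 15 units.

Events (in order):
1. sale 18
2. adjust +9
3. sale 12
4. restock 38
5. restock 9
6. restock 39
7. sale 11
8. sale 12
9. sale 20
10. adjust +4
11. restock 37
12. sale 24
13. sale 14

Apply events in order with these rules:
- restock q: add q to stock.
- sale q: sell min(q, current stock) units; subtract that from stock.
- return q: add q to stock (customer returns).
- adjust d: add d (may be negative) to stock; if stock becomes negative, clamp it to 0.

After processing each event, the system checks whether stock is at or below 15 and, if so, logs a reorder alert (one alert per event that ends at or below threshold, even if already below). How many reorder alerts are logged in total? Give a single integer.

Answer: 0

Derivation:
Processing events:
Start: stock = 41
  Event 1 (sale 18): sell min(18,41)=18. stock: 41 - 18 = 23. total_sold = 18
  Event 2 (adjust +9): 23 + 9 = 32
  Event 3 (sale 12): sell min(12,32)=12. stock: 32 - 12 = 20. total_sold = 30
  Event 4 (restock 38): 20 + 38 = 58
  Event 5 (restock 9): 58 + 9 = 67
  Event 6 (restock 39): 67 + 39 = 106
  Event 7 (sale 11): sell min(11,106)=11. stock: 106 - 11 = 95. total_sold = 41
  Event 8 (sale 12): sell min(12,95)=12. stock: 95 - 12 = 83. total_sold = 53
  Event 9 (sale 20): sell min(20,83)=20. stock: 83 - 20 = 63. total_sold = 73
  Event 10 (adjust +4): 63 + 4 = 67
  Event 11 (restock 37): 67 + 37 = 104
  Event 12 (sale 24): sell min(24,104)=24. stock: 104 - 24 = 80. total_sold = 97
  Event 13 (sale 14): sell min(14,80)=14. stock: 80 - 14 = 66. total_sold = 111
Final: stock = 66, total_sold = 111

Checking against threshold 15:
  After event 1: stock=23 > 15
  After event 2: stock=32 > 15
  After event 3: stock=20 > 15
  After event 4: stock=58 > 15
  After event 5: stock=67 > 15
  After event 6: stock=106 > 15
  After event 7: stock=95 > 15
  After event 8: stock=83 > 15
  After event 9: stock=63 > 15
  After event 10: stock=67 > 15
  After event 11: stock=104 > 15
  After event 12: stock=80 > 15
  After event 13: stock=66 > 15
Alert events: []. Count = 0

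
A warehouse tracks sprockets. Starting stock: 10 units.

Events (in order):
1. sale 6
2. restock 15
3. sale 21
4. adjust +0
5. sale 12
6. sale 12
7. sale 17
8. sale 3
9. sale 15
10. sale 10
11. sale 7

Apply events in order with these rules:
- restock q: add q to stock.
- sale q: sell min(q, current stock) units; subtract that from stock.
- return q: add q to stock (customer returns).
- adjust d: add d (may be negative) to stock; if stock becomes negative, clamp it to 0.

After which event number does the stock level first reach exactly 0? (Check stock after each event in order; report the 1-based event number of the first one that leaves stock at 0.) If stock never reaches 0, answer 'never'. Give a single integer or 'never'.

Processing events:
Start: stock = 10
  Event 1 (sale 6): sell min(6,10)=6. stock: 10 - 6 = 4. total_sold = 6
  Event 2 (restock 15): 4 + 15 = 19
  Event 3 (sale 21): sell min(21,19)=19. stock: 19 - 19 = 0. total_sold = 25
  Event 4 (adjust +0): 0 + 0 = 0
  Event 5 (sale 12): sell min(12,0)=0. stock: 0 - 0 = 0. total_sold = 25
  Event 6 (sale 12): sell min(12,0)=0. stock: 0 - 0 = 0. total_sold = 25
  Event 7 (sale 17): sell min(17,0)=0. stock: 0 - 0 = 0. total_sold = 25
  Event 8 (sale 3): sell min(3,0)=0. stock: 0 - 0 = 0. total_sold = 25
  Event 9 (sale 15): sell min(15,0)=0. stock: 0 - 0 = 0. total_sold = 25
  Event 10 (sale 10): sell min(10,0)=0. stock: 0 - 0 = 0. total_sold = 25
  Event 11 (sale 7): sell min(7,0)=0. stock: 0 - 0 = 0. total_sold = 25
Final: stock = 0, total_sold = 25

First zero at event 3.

Answer: 3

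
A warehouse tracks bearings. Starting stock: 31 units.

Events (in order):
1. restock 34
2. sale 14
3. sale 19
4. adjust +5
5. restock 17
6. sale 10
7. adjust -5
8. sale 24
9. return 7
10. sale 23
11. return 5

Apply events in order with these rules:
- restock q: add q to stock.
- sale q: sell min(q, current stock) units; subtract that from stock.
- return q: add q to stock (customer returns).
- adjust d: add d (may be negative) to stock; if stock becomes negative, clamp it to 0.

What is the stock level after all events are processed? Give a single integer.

Processing events:
Start: stock = 31
  Event 1 (restock 34): 31 + 34 = 65
  Event 2 (sale 14): sell min(14,65)=14. stock: 65 - 14 = 51. total_sold = 14
  Event 3 (sale 19): sell min(19,51)=19. stock: 51 - 19 = 32. total_sold = 33
  Event 4 (adjust +5): 32 + 5 = 37
  Event 5 (restock 17): 37 + 17 = 54
  Event 6 (sale 10): sell min(10,54)=10. stock: 54 - 10 = 44. total_sold = 43
  Event 7 (adjust -5): 44 + -5 = 39
  Event 8 (sale 24): sell min(24,39)=24. stock: 39 - 24 = 15. total_sold = 67
  Event 9 (return 7): 15 + 7 = 22
  Event 10 (sale 23): sell min(23,22)=22. stock: 22 - 22 = 0. total_sold = 89
  Event 11 (return 5): 0 + 5 = 5
Final: stock = 5, total_sold = 89

Answer: 5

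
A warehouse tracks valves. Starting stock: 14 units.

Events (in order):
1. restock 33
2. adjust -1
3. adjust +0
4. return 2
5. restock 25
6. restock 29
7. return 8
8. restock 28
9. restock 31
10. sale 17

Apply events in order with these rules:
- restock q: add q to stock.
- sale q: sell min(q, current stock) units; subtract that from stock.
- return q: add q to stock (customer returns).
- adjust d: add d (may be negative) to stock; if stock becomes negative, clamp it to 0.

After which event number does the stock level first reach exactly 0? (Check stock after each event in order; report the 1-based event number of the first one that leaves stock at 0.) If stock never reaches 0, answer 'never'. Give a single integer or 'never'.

Processing events:
Start: stock = 14
  Event 1 (restock 33): 14 + 33 = 47
  Event 2 (adjust -1): 47 + -1 = 46
  Event 3 (adjust +0): 46 + 0 = 46
  Event 4 (return 2): 46 + 2 = 48
  Event 5 (restock 25): 48 + 25 = 73
  Event 6 (restock 29): 73 + 29 = 102
  Event 7 (return 8): 102 + 8 = 110
  Event 8 (restock 28): 110 + 28 = 138
  Event 9 (restock 31): 138 + 31 = 169
  Event 10 (sale 17): sell min(17,169)=17. stock: 169 - 17 = 152. total_sold = 17
Final: stock = 152, total_sold = 17

Stock never reaches 0.

Answer: never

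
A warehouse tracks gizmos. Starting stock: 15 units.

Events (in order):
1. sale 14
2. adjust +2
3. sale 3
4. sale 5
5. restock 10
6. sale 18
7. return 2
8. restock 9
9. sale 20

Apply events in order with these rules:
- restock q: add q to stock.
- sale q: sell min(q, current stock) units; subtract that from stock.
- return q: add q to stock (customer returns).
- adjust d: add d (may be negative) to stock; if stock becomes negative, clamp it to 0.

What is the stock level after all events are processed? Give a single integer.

Processing events:
Start: stock = 15
  Event 1 (sale 14): sell min(14,15)=14. stock: 15 - 14 = 1. total_sold = 14
  Event 2 (adjust +2): 1 + 2 = 3
  Event 3 (sale 3): sell min(3,3)=3. stock: 3 - 3 = 0. total_sold = 17
  Event 4 (sale 5): sell min(5,0)=0. stock: 0 - 0 = 0. total_sold = 17
  Event 5 (restock 10): 0 + 10 = 10
  Event 6 (sale 18): sell min(18,10)=10. stock: 10 - 10 = 0. total_sold = 27
  Event 7 (return 2): 0 + 2 = 2
  Event 8 (restock 9): 2 + 9 = 11
  Event 9 (sale 20): sell min(20,11)=11. stock: 11 - 11 = 0. total_sold = 38
Final: stock = 0, total_sold = 38

Answer: 0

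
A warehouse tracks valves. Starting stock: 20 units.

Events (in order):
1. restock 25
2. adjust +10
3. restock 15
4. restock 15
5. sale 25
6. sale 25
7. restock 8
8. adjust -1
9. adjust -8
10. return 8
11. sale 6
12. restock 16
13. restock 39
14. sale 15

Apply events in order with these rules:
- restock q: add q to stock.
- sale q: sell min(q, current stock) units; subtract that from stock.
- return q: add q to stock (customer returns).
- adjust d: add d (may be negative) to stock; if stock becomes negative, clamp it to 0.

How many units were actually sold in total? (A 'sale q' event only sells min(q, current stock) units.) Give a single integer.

Processing events:
Start: stock = 20
  Event 1 (restock 25): 20 + 25 = 45
  Event 2 (adjust +10): 45 + 10 = 55
  Event 3 (restock 15): 55 + 15 = 70
  Event 4 (restock 15): 70 + 15 = 85
  Event 5 (sale 25): sell min(25,85)=25. stock: 85 - 25 = 60. total_sold = 25
  Event 6 (sale 25): sell min(25,60)=25. stock: 60 - 25 = 35. total_sold = 50
  Event 7 (restock 8): 35 + 8 = 43
  Event 8 (adjust -1): 43 + -1 = 42
  Event 9 (adjust -8): 42 + -8 = 34
  Event 10 (return 8): 34 + 8 = 42
  Event 11 (sale 6): sell min(6,42)=6. stock: 42 - 6 = 36. total_sold = 56
  Event 12 (restock 16): 36 + 16 = 52
  Event 13 (restock 39): 52 + 39 = 91
  Event 14 (sale 15): sell min(15,91)=15. stock: 91 - 15 = 76. total_sold = 71
Final: stock = 76, total_sold = 71

Answer: 71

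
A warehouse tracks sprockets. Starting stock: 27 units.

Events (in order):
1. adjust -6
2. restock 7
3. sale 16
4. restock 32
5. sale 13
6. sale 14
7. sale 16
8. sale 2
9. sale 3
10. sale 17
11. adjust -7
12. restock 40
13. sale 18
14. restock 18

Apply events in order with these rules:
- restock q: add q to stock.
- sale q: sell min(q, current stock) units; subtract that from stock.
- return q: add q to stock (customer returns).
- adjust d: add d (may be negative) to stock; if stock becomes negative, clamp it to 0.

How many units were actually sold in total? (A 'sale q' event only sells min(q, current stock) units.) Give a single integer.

Answer: 78

Derivation:
Processing events:
Start: stock = 27
  Event 1 (adjust -6): 27 + -6 = 21
  Event 2 (restock 7): 21 + 7 = 28
  Event 3 (sale 16): sell min(16,28)=16. stock: 28 - 16 = 12. total_sold = 16
  Event 4 (restock 32): 12 + 32 = 44
  Event 5 (sale 13): sell min(13,44)=13. stock: 44 - 13 = 31. total_sold = 29
  Event 6 (sale 14): sell min(14,31)=14. stock: 31 - 14 = 17. total_sold = 43
  Event 7 (sale 16): sell min(16,17)=16. stock: 17 - 16 = 1. total_sold = 59
  Event 8 (sale 2): sell min(2,1)=1. stock: 1 - 1 = 0. total_sold = 60
  Event 9 (sale 3): sell min(3,0)=0. stock: 0 - 0 = 0. total_sold = 60
  Event 10 (sale 17): sell min(17,0)=0. stock: 0 - 0 = 0. total_sold = 60
  Event 11 (adjust -7): 0 + -7 = 0 (clamped to 0)
  Event 12 (restock 40): 0 + 40 = 40
  Event 13 (sale 18): sell min(18,40)=18. stock: 40 - 18 = 22. total_sold = 78
  Event 14 (restock 18): 22 + 18 = 40
Final: stock = 40, total_sold = 78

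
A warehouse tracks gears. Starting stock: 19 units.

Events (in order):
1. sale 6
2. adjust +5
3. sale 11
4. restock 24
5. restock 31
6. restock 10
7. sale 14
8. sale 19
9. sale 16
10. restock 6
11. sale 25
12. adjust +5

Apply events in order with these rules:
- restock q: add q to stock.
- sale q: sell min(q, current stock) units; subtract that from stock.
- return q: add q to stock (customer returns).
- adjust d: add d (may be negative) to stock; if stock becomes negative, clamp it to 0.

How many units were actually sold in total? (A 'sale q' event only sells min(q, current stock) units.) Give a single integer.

Processing events:
Start: stock = 19
  Event 1 (sale 6): sell min(6,19)=6. stock: 19 - 6 = 13. total_sold = 6
  Event 2 (adjust +5): 13 + 5 = 18
  Event 3 (sale 11): sell min(11,18)=11. stock: 18 - 11 = 7. total_sold = 17
  Event 4 (restock 24): 7 + 24 = 31
  Event 5 (restock 31): 31 + 31 = 62
  Event 6 (restock 10): 62 + 10 = 72
  Event 7 (sale 14): sell min(14,72)=14. stock: 72 - 14 = 58. total_sold = 31
  Event 8 (sale 19): sell min(19,58)=19. stock: 58 - 19 = 39. total_sold = 50
  Event 9 (sale 16): sell min(16,39)=16. stock: 39 - 16 = 23. total_sold = 66
  Event 10 (restock 6): 23 + 6 = 29
  Event 11 (sale 25): sell min(25,29)=25. stock: 29 - 25 = 4. total_sold = 91
  Event 12 (adjust +5): 4 + 5 = 9
Final: stock = 9, total_sold = 91

Answer: 91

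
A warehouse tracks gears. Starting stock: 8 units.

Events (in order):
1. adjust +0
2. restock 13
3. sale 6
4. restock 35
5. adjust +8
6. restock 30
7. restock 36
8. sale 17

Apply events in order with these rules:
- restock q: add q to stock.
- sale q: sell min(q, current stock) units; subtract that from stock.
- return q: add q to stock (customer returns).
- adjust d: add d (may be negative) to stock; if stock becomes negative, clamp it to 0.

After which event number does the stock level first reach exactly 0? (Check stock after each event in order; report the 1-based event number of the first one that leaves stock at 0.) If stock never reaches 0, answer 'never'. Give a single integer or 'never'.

Answer: never

Derivation:
Processing events:
Start: stock = 8
  Event 1 (adjust +0): 8 + 0 = 8
  Event 2 (restock 13): 8 + 13 = 21
  Event 3 (sale 6): sell min(6,21)=6. stock: 21 - 6 = 15. total_sold = 6
  Event 4 (restock 35): 15 + 35 = 50
  Event 5 (adjust +8): 50 + 8 = 58
  Event 6 (restock 30): 58 + 30 = 88
  Event 7 (restock 36): 88 + 36 = 124
  Event 8 (sale 17): sell min(17,124)=17. stock: 124 - 17 = 107. total_sold = 23
Final: stock = 107, total_sold = 23

Stock never reaches 0.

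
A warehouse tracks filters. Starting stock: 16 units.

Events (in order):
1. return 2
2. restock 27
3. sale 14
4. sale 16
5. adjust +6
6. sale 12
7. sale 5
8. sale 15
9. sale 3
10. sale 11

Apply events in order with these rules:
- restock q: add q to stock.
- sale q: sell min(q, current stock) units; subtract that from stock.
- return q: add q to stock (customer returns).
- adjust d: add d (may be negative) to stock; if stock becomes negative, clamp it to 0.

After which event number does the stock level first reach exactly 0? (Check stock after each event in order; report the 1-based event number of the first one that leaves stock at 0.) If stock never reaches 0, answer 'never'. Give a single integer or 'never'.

Answer: 8

Derivation:
Processing events:
Start: stock = 16
  Event 1 (return 2): 16 + 2 = 18
  Event 2 (restock 27): 18 + 27 = 45
  Event 3 (sale 14): sell min(14,45)=14. stock: 45 - 14 = 31. total_sold = 14
  Event 4 (sale 16): sell min(16,31)=16. stock: 31 - 16 = 15. total_sold = 30
  Event 5 (adjust +6): 15 + 6 = 21
  Event 6 (sale 12): sell min(12,21)=12. stock: 21 - 12 = 9. total_sold = 42
  Event 7 (sale 5): sell min(5,9)=5. stock: 9 - 5 = 4. total_sold = 47
  Event 8 (sale 15): sell min(15,4)=4. stock: 4 - 4 = 0. total_sold = 51
  Event 9 (sale 3): sell min(3,0)=0. stock: 0 - 0 = 0. total_sold = 51
  Event 10 (sale 11): sell min(11,0)=0. stock: 0 - 0 = 0. total_sold = 51
Final: stock = 0, total_sold = 51

First zero at event 8.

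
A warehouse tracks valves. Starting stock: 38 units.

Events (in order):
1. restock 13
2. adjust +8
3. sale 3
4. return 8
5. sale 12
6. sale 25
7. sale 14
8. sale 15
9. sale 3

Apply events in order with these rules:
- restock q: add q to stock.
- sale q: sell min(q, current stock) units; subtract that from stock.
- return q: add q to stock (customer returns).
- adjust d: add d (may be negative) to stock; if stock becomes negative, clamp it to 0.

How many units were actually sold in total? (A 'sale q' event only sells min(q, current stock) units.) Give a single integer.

Answer: 67

Derivation:
Processing events:
Start: stock = 38
  Event 1 (restock 13): 38 + 13 = 51
  Event 2 (adjust +8): 51 + 8 = 59
  Event 3 (sale 3): sell min(3,59)=3. stock: 59 - 3 = 56. total_sold = 3
  Event 4 (return 8): 56 + 8 = 64
  Event 5 (sale 12): sell min(12,64)=12. stock: 64 - 12 = 52. total_sold = 15
  Event 6 (sale 25): sell min(25,52)=25. stock: 52 - 25 = 27. total_sold = 40
  Event 7 (sale 14): sell min(14,27)=14. stock: 27 - 14 = 13. total_sold = 54
  Event 8 (sale 15): sell min(15,13)=13. stock: 13 - 13 = 0. total_sold = 67
  Event 9 (sale 3): sell min(3,0)=0. stock: 0 - 0 = 0. total_sold = 67
Final: stock = 0, total_sold = 67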